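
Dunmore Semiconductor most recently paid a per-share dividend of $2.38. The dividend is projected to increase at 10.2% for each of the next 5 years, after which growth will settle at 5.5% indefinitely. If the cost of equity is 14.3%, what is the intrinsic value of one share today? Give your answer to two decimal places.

$34.45

Two-stage DDM. Project D₁…D_5 at 0.102, terminal growth 0.055, discount at r = 0.143.
D_1 = 2.6228
D_2 = 2.8903
D_3 = 3.1851
D_4 = 3.5100
D_5 = 3.8680
Terminal value at t=5: TV = D_6/(r−g) = 4.0807/(0.143−0.055) = 46.3719
P₀ = 2.6228/(1+0.143)^1 + 2.8903/(1+0.143)^2 + 3.1851/(1+0.143)^3 + 3.5100/(1+0.143)^4 + 3.8680/(1+0.143)^5 + 46.3719/(1+0.143)^5 = 34.4487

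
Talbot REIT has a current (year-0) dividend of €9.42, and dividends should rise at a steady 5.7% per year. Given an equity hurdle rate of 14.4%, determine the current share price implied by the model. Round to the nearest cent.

Gordon growth model: P₀ = D₁/(r − g). D₁ = 9.42 × (1 + 0.057) = 9.9569.
P₀ = 9.9569 / (0.144 − 0.057) = 9.9569 / 0.087 = 114.4476

€114.45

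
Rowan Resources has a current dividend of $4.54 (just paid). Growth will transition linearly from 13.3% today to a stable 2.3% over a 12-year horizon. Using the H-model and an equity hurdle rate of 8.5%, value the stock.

$123.24

H-model: P₀ = D₀[(1+g_L) + H(g_S−g_L)]/(r−g_L), with H = 12/2 = 6.
P₀ = 4.54 × [(1+0.023) + 6×(0.133−0.023)] / (0.085−0.023)
   = 4.54 × 1.6830 / 0.062 = 123.2390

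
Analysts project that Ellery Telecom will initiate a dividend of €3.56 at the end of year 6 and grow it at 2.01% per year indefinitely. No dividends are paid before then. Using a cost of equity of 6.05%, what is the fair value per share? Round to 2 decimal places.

€65.69

Deferred-dividend DDM. At t=5 the remaining stream is a growing perpetuity with first payment D_6 = 3.56.
V_5 = D_6/(r−g) = 3.56/(0.0605−0.0201) = 88.1188
P₀ = V_5/(1+r)^5 = 88.1188/(1+0.0605)^5 = 65.6924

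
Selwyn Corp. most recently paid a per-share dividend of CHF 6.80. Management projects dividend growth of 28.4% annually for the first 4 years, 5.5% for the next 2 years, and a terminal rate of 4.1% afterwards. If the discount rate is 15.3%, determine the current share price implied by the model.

CHF 135.56

Three-stage DDM. Project D₁…D_6; terminal Gordon value at t=6 with g = 0.041; discount at r = 0.153.
D_1 = 8.7312
D_2 = 11.2109
D_3 = 14.3947
D_4 = 18.4829
D_5 = 19.4994
D_6 = 20.5719
TV_6 = 21.4153/(0.153−0.041) = 191.2083
P₀ = Σ Dₜ/(1+r)ᵗ + TV_6/(1+r)^6 = 135.5622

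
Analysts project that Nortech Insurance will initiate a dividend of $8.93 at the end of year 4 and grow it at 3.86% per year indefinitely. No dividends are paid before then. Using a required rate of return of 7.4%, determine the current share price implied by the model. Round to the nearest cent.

$203.63

Deferred-dividend DDM. At t=3 the remaining stream is a growing perpetuity with first payment D_4 = 8.93.
V_3 = D_4/(r−g) = 8.93/(0.074−0.0386) = 252.2599
P₀ = V_3/(1+r)^3 = 252.2599/(1+0.074)^3 = 203.6270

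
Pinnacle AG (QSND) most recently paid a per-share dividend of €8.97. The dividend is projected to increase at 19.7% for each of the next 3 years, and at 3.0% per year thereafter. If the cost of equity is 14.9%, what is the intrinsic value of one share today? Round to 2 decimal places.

€117.00

Two-stage DDM. Project D₁…D_3 at 0.197, terminal growth 0.03, discount at r = 0.149.
D_1 = 10.7371
D_2 = 12.8523
D_3 = 15.3842
Terminal value at t=3: TV = D_4/(r−g) = 15.8457/(0.149−0.03) = 133.1574
P₀ = 10.7371/(1+0.149)^1 + 12.8523/(1+0.149)^2 + 15.3842/(1+0.149)^3 + 133.1574/(1+0.149)^3 = 117.0035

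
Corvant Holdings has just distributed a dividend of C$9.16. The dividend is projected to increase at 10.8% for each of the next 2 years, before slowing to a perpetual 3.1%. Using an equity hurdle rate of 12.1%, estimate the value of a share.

C$120.52

Two-stage DDM. Project D₁…D_2 at 0.108, terminal growth 0.031, discount at r = 0.121.
D_1 = 10.1493
D_2 = 11.2454
Terminal value at t=2: TV = D_3/(r−g) = 11.5940/(0.121−0.031) = 128.8223
P₀ = 10.1493/(1+0.121)^1 + 11.2454/(1+0.121)^2 + 128.8223/(1+0.121)^2 = 120.5158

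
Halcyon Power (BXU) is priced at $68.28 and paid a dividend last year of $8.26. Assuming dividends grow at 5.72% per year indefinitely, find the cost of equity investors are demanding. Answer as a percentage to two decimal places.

Rearranging the constant-growth DDM: r = D₁/P₀ + g.
D₁ = 8.26 × (1 + 0.0572) = 8.7325.
r = 8.7325 / 68.28 + 0.0572 = 0.12789 + 0.0572 = 0.18509

18.51%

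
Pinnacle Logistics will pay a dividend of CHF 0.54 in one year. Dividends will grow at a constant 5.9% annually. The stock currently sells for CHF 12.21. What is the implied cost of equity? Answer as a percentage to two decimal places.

10.32%

Rearranging the constant-growth DDM: r = D₁/P₀ + g.
r = 0.5400 / 12.21 + 0.059 = 0.04423 + 0.059 = 0.10323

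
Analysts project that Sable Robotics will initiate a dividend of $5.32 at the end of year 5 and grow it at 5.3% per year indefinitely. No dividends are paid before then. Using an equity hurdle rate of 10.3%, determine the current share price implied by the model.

Deferred-dividend DDM. At t=4 the remaining stream is a growing perpetuity with first payment D_5 = 5.32.
V_4 = D_5/(r−g) = 5.32/(0.103−0.053) = 106.4000
P₀ = V_4/(1+r)^4 = 106.4000/(1+0.103)^4 = 71.8852

$71.89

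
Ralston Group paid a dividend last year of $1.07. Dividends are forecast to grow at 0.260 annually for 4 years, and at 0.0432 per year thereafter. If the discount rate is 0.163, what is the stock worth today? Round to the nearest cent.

Two-stage DDM. Project D₁…D_4 at 0.26, terminal growth 0.0432, discount at r = 0.163.
D_1 = 1.3482
D_2 = 1.6987
D_3 = 2.1404
D_4 = 2.6969
Terminal value at t=4: TV = D_5/(r−g) = 2.8134/(0.163−0.0432) = 23.4843
P₀ = 1.3482/(1+0.163)^1 + 1.6987/(1+0.163)^2 + 2.1404/(1+0.163)^3 + 2.6969/(1+0.163)^4 + 23.4843/(1+0.163)^4 = 18.0869

$18.09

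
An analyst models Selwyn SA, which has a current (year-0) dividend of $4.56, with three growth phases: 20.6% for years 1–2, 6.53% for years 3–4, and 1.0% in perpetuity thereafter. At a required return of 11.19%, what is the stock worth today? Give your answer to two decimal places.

Three-stage DDM. Project D₁…D_4; terminal Gordon value at t=4 with g = 0.01; discount at r = 0.1119.
D_1 = 5.4994
D_2 = 6.6322
D_3 = 7.0653
D_4 = 7.5267
TV_4 = 7.6019/(0.1119−0.01) = 74.6020
P₀ = Σ Dₜ/(1+r)ᵗ + TV_4/(1+r)^4 = 69.1819

$69.18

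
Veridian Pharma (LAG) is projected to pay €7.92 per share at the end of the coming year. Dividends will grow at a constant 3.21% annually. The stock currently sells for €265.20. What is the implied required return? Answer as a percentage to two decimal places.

6.20%

Rearranging the constant-growth DDM: r = D₁/P₀ + g.
r = 7.9200 / 265.20 + 0.0321 = 0.02986 + 0.0321 = 0.06196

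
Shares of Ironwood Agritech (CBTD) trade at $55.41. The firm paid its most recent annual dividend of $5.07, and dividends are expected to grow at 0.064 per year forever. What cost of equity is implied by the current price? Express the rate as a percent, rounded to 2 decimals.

16.14%

Rearranging the constant-growth DDM: r = D₁/P₀ + g.
D₁ = 5.07 × (1 + 0.064) = 5.3945.
r = 5.3945 / 55.41 + 0.064 = 0.09736 + 0.064 = 0.16136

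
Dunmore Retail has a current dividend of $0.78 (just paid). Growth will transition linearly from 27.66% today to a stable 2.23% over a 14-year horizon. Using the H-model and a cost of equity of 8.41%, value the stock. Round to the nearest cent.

$35.37

H-model: P₀ = D₀[(1+g_L) + H(g_S−g_L)]/(r−g_L), with H = 14/2 = 7.
P₀ = 0.78 × [(1+0.0223) + 7×(0.2766−0.0223)] / (0.0841−0.0223)
   = 0.78 × 2.8024 / 0.0618 = 35.3701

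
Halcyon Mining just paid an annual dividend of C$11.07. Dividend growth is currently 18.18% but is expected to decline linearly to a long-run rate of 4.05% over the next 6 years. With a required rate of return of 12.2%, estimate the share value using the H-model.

H-model: P₀ = D₀[(1+g_L) + H(g_S−g_L)]/(r−g_L), with H = 6/2 = 3.
P₀ = 11.07 × [(1+0.0405) + 3×(0.1818−0.0405)] / (0.122−0.0405)
   = 11.07 × 1.4644 / 0.0815 = 198.9068

C$198.91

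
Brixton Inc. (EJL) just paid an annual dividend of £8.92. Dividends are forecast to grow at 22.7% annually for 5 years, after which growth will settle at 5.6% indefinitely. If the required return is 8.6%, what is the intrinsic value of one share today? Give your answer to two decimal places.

Two-stage DDM. Project D₁…D_5 at 0.227, terminal growth 0.056, discount at r = 0.086.
D_1 = 10.9448
D_2 = 13.4293
D_3 = 16.4778
D_4 = 20.2182
D_5 = 24.8078
Terminal value at t=5: TV = D_6/(r−g) = 26.1970/(0.086−0.056) = 873.2334
P₀ = 10.9448/(1+0.086)^1 + 13.4293/(1+0.086)^2 + 16.4778/(1+0.086)^3 + 20.2182/(1+0.086)^4 + 24.8078/(1+0.086)^5 + 873.2334/(1+0.086)^5 = 643.3585

£643.36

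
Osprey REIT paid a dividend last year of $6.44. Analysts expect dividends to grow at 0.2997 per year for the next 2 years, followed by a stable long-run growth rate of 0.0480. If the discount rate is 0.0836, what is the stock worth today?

$289.73

Two-stage DDM. Project D₁…D_2 at 0.2997, terminal growth 0.048, discount at r = 0.0836.
D_1 = 8.3701
D_2 = 10.8786
Terminal value at t=2: TV = D_3/(r−g) = 11.4007/(0.0836−0.048) = 320.2458
P₀ = 8.3701/(1+0.0836)^1 + 10.8786/(1+0.0836)^2 + 320.2458/(1+0.0836)^2 = 289.7269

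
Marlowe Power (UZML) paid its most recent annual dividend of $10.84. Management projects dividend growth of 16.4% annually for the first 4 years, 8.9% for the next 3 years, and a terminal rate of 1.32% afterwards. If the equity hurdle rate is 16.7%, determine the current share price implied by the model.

Three-stage DDM. Project D₁…D_7; terminal Gordon value at t=7 with g = 0.0132; discount at r = 0.167.
D_1 = 12.6178
D_2 = 14.6871
D_3 = 17.0958
D_4 = 19.8995
D_5 = 21.6705
D_6 = 23.5992
D_7 = 25.6995
TV_7 = 26.0387/(0.167−0.0132) = 169.3026
P₀ = Σ Dₜ/(1+r)ᵗ + TV_7/(1+r)^7 = 128.5887

$128.59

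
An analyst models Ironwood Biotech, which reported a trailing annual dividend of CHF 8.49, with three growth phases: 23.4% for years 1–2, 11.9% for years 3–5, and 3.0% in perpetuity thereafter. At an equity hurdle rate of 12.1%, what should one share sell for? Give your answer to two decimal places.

Three-stage DDM. Project D₁…D_5; terminal Gordon value at t=5 with g = 0.03; discount at r = 0.121.
D_1 = 10.4767
D_2 = 12.9282
D_3 = 14.4667
D_4 = 16.1882
D_5 = 18.1146
TV_5 = 18.6580/(0.121−0.03) = 205.0332
P₀ = Σ Dₜ/(1+r)ᵗ + TV_5/(1+r)^5 = 166.2108

CHF 166.21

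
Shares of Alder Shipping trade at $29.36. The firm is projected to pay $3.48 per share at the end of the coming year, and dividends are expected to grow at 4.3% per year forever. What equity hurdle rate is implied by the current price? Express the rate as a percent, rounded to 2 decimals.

Rearranging the constant-growth DDM: r = D₁/P₀ + g.
r = 3.4800 / 29.36 + 0.043 = 0.11853 + 0.043 = 0.16153

16.15%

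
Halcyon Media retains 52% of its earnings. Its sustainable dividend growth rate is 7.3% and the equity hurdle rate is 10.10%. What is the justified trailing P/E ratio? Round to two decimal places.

18.39

Payout ratio b = 1 − 0.52 = 0.48.
Justified trailing P/E = b(1+g)/(r−g) = 0.48×(1+0.073)/(0.101−0.073) = 18.3943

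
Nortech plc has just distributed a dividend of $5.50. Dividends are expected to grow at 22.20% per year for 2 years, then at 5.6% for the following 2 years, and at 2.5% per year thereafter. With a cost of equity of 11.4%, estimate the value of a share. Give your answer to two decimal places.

Three-stage DDM. Project D₁…D_4; terminal Gordon value at t=4 with g = 0.025; discount at r = 0.114.
D_1 = 6.7210
D_2 = 8.2131
D_3 = 8.6730
D_4 = 9.1587
TV_4 = 9.3876/(0.114−0.025) = 105.4792
P₀ = Σ Dₜ/(1+r)ᵗ + TV_4/(1+r)^4 = 93.3616

$93.36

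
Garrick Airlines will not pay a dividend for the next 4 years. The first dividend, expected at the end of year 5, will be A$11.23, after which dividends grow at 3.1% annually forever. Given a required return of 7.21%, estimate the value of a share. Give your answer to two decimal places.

A$206.82

Deferred-dividend DDM. At t=4 the remaining stream is a growing perpetuity with first payment D_5 = 11.23.
V_4 = D_5/(r−g) = 11.23/(0.0721−0.031) = 273.2360
P₀ = V_4/(1+r)^4 = 273.2360/(1+0.0721)^4 = 206.8220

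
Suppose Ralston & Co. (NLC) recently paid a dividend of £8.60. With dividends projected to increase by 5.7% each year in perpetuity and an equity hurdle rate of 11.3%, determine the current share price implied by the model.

£162.32

Gordon growth model: P₀ = D₁/(r − g). D₁ = 8.60 × (1 + 0.057) = 9.0902.
P₀ = 9.0902 / (0.113 − 0.057) = 9.0902 / 0.056 = 162.3250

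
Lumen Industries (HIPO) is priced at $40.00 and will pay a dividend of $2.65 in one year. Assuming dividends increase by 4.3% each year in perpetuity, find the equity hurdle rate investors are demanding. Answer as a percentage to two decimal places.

Rearranging the constant-growth DDM: r = D₁/P₀ + g.
r = 2.6500 / 40.00 + 0.043 = 0.06625 + 0.043 = 0.10925

10.93%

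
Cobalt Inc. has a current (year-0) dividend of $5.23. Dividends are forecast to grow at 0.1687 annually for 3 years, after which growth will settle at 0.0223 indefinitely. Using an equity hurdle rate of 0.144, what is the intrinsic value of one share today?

Two-stage DDM. Project D₁…D_3 at 0.1687, terminal growth 0.0223, discount at r = 0.144.
D_1 = 6.1123
D_2 = 7.1434
D_3 = 8.3485
Terminal value at t=3: TV = D_4/(r−g) = 8.5347/(0.144−0.0223) = 70.1292
P₀ = 6.1123/(1+0.144)^1 + 7.1434/(1+0.144)^2 + 8.3485/(1+0.144)^3 + 70.1292/(1+0.144)^3 = 63.2177

$63.22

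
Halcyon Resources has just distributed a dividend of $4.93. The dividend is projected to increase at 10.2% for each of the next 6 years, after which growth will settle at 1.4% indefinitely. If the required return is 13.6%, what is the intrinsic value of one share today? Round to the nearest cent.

$60.78

Two-stage DDM. Project D₁…D_6 at 0.102, terminal growth 0.014, discount at r = 0.136.
D_1 = 5.4329
D_2 = 5.9870
D_3 = 6.5977
D_4 = 7.2707
D_5 = 8.0123
D_6 = 8.8295
Terminal value at t=6: TV = D_7/(r−g) = 8.9531/(0.136−0.014) = 73.3862
P₀ = 5.4329/(1+0.136)^1 + 5.9870/(1+0.136)^2 + 6.5977/(1+0.136)^3 + 7.2707/(1+0.136)^4 + 8.0123/(1+0.136)^5 + 8.8295/(1+0.136)^6 + 73.3862/(1+0.136)^6 = 60.7778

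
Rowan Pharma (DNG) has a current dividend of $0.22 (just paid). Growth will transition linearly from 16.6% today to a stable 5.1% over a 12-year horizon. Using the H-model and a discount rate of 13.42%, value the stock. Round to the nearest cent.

H-model: P₀ = D₀[(1+g_L) + H(g_S−g_L)]/(r−g_L), with H = 12/2 = 6.
P₀ = 0.22 × [(1+0.051) + 6×(0.166−0.051)] / (0.1342−0.051)
   = 0.22 × 1.7410 / 0.0832 = 4.6036

$4.60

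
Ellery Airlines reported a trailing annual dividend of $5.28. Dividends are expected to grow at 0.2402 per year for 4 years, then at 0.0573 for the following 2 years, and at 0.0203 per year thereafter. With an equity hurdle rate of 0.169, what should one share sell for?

$73.60

Three-stage DDM. Project D₁…D_6; terminal Gordon value at t=6 with g = 0.0203; discount at r = 0.169.
D_1 = 6.5483
D_2 = 8.1211
D_3 = 10.0718
D_4 = 12.4911
D_5 = 13.2068
D_6 = 13.9636
TV_6 = 14.2471/(0.169−0.0203) = 95.8107
P₀ = Σ Dₜ/(1+r)ᵗ + TV_6/(1+r)^6 = 73.6018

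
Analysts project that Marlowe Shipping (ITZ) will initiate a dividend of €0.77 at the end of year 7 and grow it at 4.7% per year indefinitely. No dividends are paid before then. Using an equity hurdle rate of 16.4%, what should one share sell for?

€2.65

Deferred-dividend DDM. At t=6 the remaining stream is a growing perpetuity with first payment D_7 = 0.77.
V_6 = D_7/(r−g) = 0.77/(0.164−0.047) = 6.5812
P₀ = V_6/(1+r)^6 = 6.5812/(1+0.164)^6 = 2.6460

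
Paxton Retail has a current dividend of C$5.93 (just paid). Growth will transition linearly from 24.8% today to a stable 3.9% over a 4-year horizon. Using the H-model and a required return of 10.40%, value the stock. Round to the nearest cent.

C$132.92

H-model: P₀ = D₀[(1+g_L) + H(g_S−g_L)]/(r−g_L), with H = 4/2 = 2.
P₀ = 5.93 × [(1+0.039) + 2×(0.248−0.039)] / (0.104−0.039)
   = 5.93 × 1.4570 / 0.065 = 132.9232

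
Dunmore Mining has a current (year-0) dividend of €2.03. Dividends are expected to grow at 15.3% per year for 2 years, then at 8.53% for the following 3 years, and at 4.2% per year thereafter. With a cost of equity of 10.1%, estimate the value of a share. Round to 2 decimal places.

Three-stage DDM. Project D₁…D_5; terminal Gordon value at t=5 with g = 0.042; discount at r = 0.101.
D_1 = 2.3406
D_2 = 2.6987
D_3 = 2.9289
D_4 = 3.1787
D_5 = 3.4499
TV_5 = 3.5948/(0.101−0.042) = 60.9284
P₀ = Σ Dₜ/(1+r)ᵗ + TV_5/(1+r)^5 = 48.5026

€48.50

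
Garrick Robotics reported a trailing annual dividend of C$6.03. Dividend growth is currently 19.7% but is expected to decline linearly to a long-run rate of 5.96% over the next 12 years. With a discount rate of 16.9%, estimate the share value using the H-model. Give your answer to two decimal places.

H-model: P₀ = D₀[(1+g_L) + H(g_S−g_L)]/(r−g_L), with H = 12/2 = 6.
P₀ = 6.03 × [(1+0.0596) + 6×(0.197−0.0596)] / (0.169−0.0596)
   = 6.03 × 1.8840 / 0.1094 = 103.8439

C$103.84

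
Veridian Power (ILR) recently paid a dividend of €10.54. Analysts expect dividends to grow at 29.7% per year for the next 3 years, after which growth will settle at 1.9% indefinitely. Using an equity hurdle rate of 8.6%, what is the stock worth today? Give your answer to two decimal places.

Two-stage DDM. Project D₁…D_3 at 0.297, terminal growth 0.019, discount at r = 0.086.
D_1 = 13.6704
D_2 = 17.7305
D_3 = 22.9964
Terminal value at t=3: TV = D_4/(r−g) = 23.4334/(0.086−0.019) = 349.7518
P₀ = 13.6704/(1+0.086)^1 + 17.7305/(1+0.086)^2 + 22.9964/(1+0.086)^3 + 349.7518/(1+0.086)^3 = 318.6435

€318.64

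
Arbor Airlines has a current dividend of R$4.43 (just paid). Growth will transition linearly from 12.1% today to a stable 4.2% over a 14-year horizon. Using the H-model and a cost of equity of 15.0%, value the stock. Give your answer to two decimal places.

R$65.42

H-model: P₀ = D₀[(1+g_L) + H(g_S−g_L)]/(r−g_L), with H = 14/2 = 7.
P₀ = 4.43 × [(1+0.042) + 7×(0.121−0.042)] / (0.15−0.042)
   = 4.43 × 1.5950 / 0.108 = 65.4245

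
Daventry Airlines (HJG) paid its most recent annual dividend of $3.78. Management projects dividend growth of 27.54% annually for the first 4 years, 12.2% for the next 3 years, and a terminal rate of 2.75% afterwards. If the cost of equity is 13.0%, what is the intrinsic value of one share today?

Three-stage DDM. Project D₁…D_7; terminal Gordon value at t=7 with g = 0.0275; discount at r = 0.13.
D_1 = 4.8210
D_2 = 6.1487
D_3 = 7.8421
D_4 = 10.0018
D_5 = 11.2220
D_6 = 12.5911
D_7 = 14.1272
TV_7 = 14.5157/(0.13−0.0275) = 141.6165
P₀ = Σ Dₜ/(1+r)ᵗ + TV_7/(1+r)^7 = 98.9901

$98.99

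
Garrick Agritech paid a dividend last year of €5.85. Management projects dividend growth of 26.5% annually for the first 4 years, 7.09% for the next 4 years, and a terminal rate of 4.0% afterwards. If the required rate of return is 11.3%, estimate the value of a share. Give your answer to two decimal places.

Three-stage DDM. Project D₁…D_8; terminal Gordon value at t=8 with g = 0.04; discount at r = 0.113.
D_1 = 7.4003
D_2 = 9.3613
D_3 = 11.8421
D_4 = 14.9802
D_5 = 16.0423
D_6 = 17.1797
D_7 = 18.3978
D_8 = 19.7022
TV_8 = 20.4902/(0.113−0.04) = 280.6882
P₀ = Σ Dₜ/(1+r)ᵗ + TV_8/(1+r)^8 = 187.2455

€187.25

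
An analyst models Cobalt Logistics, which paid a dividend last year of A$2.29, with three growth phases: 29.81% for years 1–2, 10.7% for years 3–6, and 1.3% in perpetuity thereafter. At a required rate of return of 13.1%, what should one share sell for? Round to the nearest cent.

Three-stage DDM. Project D₁…D_6; terminal Gordon value at t=6 with g = 0.013; discount at r = 0.131.
D_1 = 2.9726
D_2 = 3.8588
D_3 = 4.2717
D_4 = 4.7288
D_5 = 5.2347
D_6 = 5.7949
TV_6 = 5.8702/(0.131−0.013) = 49.7473
P₀ = Σ Dₜ/(1+r)ᵗ + TV_6/(1+r)^6 = 40.8530

A$40.85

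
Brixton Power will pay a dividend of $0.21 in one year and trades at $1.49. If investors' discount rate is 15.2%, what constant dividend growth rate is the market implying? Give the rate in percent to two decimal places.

1.11%

From P₀ = D₁/(r − g), the implied growth is g = r − D₁/P₀.
g = 0.152 − 0.21/1.49 = 0.152 − 0.14094 = 0.01106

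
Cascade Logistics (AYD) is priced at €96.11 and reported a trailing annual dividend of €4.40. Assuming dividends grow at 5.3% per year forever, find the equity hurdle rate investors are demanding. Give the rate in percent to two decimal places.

Rearranging the constant-growth DDM: r = D₁/P₀ + g.
D₁ = 4.40 × (1 + 0.053) = 4.6332.
r = 4.6332 / 96.11 + 0.053 = 0.04821 + 0.053 = 0.10121

10.12%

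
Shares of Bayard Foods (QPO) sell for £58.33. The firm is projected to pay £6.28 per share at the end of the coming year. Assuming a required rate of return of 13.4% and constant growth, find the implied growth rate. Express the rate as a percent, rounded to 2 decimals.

From P₀ = D₁/(r − g), the implied growth is g = r − D₁/P₀.
g = 0.134 − 6.28/58.33 = 0.134 − 0.10766 = 0.02634

2.63%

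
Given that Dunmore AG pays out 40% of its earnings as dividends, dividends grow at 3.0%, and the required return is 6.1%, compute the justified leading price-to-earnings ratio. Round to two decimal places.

Justified leading P/E = b/(r−g) = 0.40/(0.061−0.03) = 12.9032

12.90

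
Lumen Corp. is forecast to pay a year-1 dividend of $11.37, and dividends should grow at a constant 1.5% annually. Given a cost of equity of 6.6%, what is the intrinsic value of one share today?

Gordon growth model: P₀ = D₁/(r − g), with D₁ = 11.37 given directly.
P₀ = 11.3700 / (0.066 − 0.015) = 11.3700 / 0.051 = 222.9412

$222.94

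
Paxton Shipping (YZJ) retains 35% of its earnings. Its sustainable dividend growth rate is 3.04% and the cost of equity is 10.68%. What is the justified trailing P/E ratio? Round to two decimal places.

8.77

Payout ratio b = 1 − 0.35 = 0.65.
Justified trailing P/E = b(1+g)/(r−g) = 0.65×(1+0.0304)/(0.1068−0.0304) = 8.7665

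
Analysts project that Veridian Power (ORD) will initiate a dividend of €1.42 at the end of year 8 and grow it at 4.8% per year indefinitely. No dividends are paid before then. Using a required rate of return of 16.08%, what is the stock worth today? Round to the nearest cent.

€4.43

Deferred-dividend DDM. At t=7 the remaining stream is a growing perpetuity with first payment D_8 = 1.42.
V_7 = D_8/(r−g) = 1.42/(0.1608−0.048) = 12.5887
P₀ = V_7/(1+r)^7 = 12.5887/(1+0.1608)^7 = 4.4328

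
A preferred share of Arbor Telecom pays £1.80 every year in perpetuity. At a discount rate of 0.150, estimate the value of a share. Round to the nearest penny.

£12.00

Zero-growth DDM (perpetuity): P₀ = D/r = 1.80 / 0.15 = 12.0000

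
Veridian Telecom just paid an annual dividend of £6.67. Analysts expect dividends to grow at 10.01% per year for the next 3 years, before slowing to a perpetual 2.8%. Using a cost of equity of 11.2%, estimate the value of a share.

Two-stage DDM. Project D₁…D_3 at 0.1001, terminal growth 0.028, discount at r = 0.112.
D_1 = 7.3377
D_2 = 8.0722
D_3 = 8.8802
Terminal value at t=3: TV = D_4/(r−g) = 9.1288/(0.112−0.028) = 108.6766
P₀ = 7.3377/(1+0.112)^1 + 8.0722/(1+0.112)^2 + 8.8802/(1+0.112)^3 + 108.6766/(1+0.112)^3 = 98.6202

£98.62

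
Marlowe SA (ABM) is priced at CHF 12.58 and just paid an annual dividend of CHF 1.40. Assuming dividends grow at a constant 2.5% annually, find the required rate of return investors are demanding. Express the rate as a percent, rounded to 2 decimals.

13.91%

Rearranging the constant-growth DDM: r = D₁/P₀ + g.
D₁ = 1.40 × (1 + 0.025) = 1.4350.
r = 1.4350 / 12.58 + 0.025 = 0.11407 + 0.025 = 0.13907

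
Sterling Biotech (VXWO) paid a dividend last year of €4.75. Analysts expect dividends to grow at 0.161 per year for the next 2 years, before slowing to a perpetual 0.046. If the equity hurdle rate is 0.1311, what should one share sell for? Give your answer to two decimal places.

Two-stage DDM. Project D₁…D_2 at 0.161, terminal growth 0.046, discount at r = 0.1311.
D_1 = 5.5148
D_2 = 6.4026
Terminal value at t=2: TV = D_3/(r−g) = 6.6971/(0.1311−0.046) = 78.6974
P₀ = 5.5148/(1+0.1311)^1 + 6.4026/(1+0.1311)^2 + 78.6974/(1+0.1311)^2 = 71.3918

€71.39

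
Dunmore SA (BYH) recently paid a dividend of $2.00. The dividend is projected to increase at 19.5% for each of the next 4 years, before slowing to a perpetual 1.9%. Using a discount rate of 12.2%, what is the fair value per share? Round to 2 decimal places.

$34.85

Two-stage DDM. Project D₁…D_4 at 0.195, terminal growth 0.019, discount at r = 0.122.
D_1 = 2.3900
D_2 = 2.8561
D_3 = 3.4130
D_4 = 4.0785
Terminal value at t=4: TV = D_5/(r−g) = 4.1560/(0.122−0.019) = 40.3495
P₀ = 2.3900/(1+0.122)^1 + 2.8561/(1+0.122)^2 + 3.4130/(1+0.122)^3 + 4.0785/(1+0.122)^4 + 40.3495/(1+0.122)^4 = 34.8492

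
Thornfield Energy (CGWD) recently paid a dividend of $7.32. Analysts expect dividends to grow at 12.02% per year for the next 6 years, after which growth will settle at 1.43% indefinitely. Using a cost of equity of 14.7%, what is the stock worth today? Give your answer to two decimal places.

$89.02

Two-stage DDM. Project D₁…D_6 at 0.1202, terminal growth 0.0143, discount at r = 0.147.
D_1 = 8.1999
D_2 = 9.1855
D_3 = 10.2896
D_4 = 11.5264
D_5 = 12.9119
D_6 = 14.4639
Terminal value at t=6: TV = D_7/(r−g) = 14.6707/(0.147−0.0143) = 110.5554
P₀ = 8.1999/(1+0.147)^1 + 9.1855/(1+0.147)^2 + 10.2896/(1+0.147)^3 + 11.5264/(1+0.147)^4 + 12.9119/(1+0.147)^5 + 14.4639/(1+0.147)^6 + 110.5554/(1+0.147)^6 = 89.0161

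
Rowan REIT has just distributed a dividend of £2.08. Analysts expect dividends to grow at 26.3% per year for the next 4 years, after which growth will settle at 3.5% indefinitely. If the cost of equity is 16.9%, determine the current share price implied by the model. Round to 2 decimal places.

£32.02

Two-stage DDM. Project D₁…D_4 at 0.263, terminal growth 0.035, discount at r = 0.169.
D_1 = 2.6270
D_2 = 3.3180
D_3 = 4.1906
D_4 = 5.2927
Terminal value at t=4: TV = D_5/(r−g) = 5.4779/(0.169−0.035) = 40.8801
P₀ = 2.6270/(1+0.169)^1 + 3.3180/(1+0.169)^2 + 4.1906/(1+0.169)^3 + 5.2927/(1+0.169)^4 + 40.8801/(1+0.169)^4 = 32.0230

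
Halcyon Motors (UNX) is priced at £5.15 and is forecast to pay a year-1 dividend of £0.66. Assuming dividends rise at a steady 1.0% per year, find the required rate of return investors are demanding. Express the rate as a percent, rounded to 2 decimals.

Rearranging the constant-growth DDM: r = D₁/P₀ + g.
r = 0.6600 / 5.15 + 0.01 = 0.12816 + 0.01 = 0.13816

13.82%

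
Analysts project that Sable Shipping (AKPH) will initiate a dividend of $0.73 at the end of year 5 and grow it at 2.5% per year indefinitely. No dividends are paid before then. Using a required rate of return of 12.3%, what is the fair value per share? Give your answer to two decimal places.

Deferred-dividend DDM. At t=4 the remaining stream is a growing perpetuity with first payment D_5 = 0.73.
V_4 = D_5/(r−g) = 0.73/(0.123−0.025) = 7.4490
P₀ = V_4/(1+r)^4 = 7.4490/(1+0.123)^4 = 4.6836

$4.68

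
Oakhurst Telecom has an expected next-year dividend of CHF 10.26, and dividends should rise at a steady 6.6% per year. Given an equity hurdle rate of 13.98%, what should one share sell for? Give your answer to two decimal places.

Gordon growth model: P₀ = D₁/(r − g), with D₁ = 10.26 given directly.
P₀ = 10.2600 / (0.1398 − 0.066) = 10.2600 / 0.0738 = 139.0244

CHF 139.02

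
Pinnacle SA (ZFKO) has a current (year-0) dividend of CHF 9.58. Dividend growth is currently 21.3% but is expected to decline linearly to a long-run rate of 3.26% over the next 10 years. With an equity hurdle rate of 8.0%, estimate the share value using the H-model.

H-model: P₀ = D₀[(1+g_L) + H(g_S−g_L)]/(r−g_L), with H = 10/2 = 5.
P₀ = 9.58 × [(1+0.0326) + 5×(0.213−0.0326)] / (0.08−0.0326)
   = 9.58 × 1.9346 / 0.0474 = 391.0014

CHF 391.00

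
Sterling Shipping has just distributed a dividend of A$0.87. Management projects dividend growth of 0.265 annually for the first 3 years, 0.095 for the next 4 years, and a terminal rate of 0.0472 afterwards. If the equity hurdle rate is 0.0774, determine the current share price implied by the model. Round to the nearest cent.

Three-stage DDM. Project D₁…D_7; terminal Gordon value at t=7 with g = 0.0472; discount at r = 0.0774.
D_1 = 1.1006
D_2 = 1.3922
D_3 = 1.7611
D_4 = 1.9284
D_5 = 2.1116
D_6 = 2.3122
D_7 = 2.5319
TV_7 = 2.6514/(0.0774−0.0472) = 87.7950
P₀ = Σ Dₜ/(1+r)ᵗ + TV_7/(1+r)^7 = 61.5948

A$61.59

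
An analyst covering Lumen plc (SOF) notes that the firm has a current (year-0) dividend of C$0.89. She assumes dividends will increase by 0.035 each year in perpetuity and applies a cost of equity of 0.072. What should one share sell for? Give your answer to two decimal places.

C$24.90

Gordon growth model: P₀ = D₁/(r − g). D₁ = 0.89 × (1 + 0.035) = 0.9211.
P₀ = 0.9211 / (0.072 − 0.035) = 0.9211 / 0.037 = 24.8959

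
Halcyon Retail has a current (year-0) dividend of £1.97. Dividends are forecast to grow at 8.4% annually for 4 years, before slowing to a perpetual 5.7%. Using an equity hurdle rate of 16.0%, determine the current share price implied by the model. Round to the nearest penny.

£22.09

Two-stage DDM. Project D₁…D_4 at 0.084, terminal growth 0.057, discount at r = 0.16.
D_1 = 2.1355
D_2 = 2.3149
D_3 = 2.5093
D_4 = 2.7201
Terminal value at t=4: TV = D_5/(r−g) = 2.8751/(0.16−0.057) = 27.9139
P₀ = 2.1355/(1+0.16)^1 + 2.3149/(1+0.16)^2 + 2.5093/(1+0.16)^3 + 2.7201/(1+0.16)^4 + 27.9139/(1+0.16)^4 = 22.0878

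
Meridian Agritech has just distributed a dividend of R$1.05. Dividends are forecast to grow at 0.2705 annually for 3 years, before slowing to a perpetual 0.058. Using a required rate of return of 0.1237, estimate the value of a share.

Two-stage DDM. Project D₁…D_3 at 0.2705, terminal growth 0.058, discount at r = 0.1237.
D_1 = 1.3340
D_2 = 1.6949
D_3 = 2.1533
Terminal value at t=3: TV = D_4/(r−g) = 2.2782/(0.1237−0.058) = 34.6764
P₀ = 1.3340/(1+0.1237)^1 + 1.6949/(1+0.1237)^2 + 2.1533/(1+0.1237)^3 + 34.6764/(1+0.1237)^3 = 28.4860

R$28.49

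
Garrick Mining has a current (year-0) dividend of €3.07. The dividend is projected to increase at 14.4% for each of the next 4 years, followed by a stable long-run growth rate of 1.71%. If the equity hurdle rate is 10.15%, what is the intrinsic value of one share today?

Two-stage DDM. Project D₁…D_4 at 0.144, terminal growth 0.0171, discount at r = 0.1015.
D_1 = 3.5121
D_2 = 4.0178
D_3 = 4.5964
D_4 = 5.2583
Terminal value at t=4: TV = D_5/(r−g) = 5.3482/(0.1015−0.0171) = 63.3671
P₀ = 3.5121/(1+0.1015)^1 + 4.0178/(1+0.1015)^2 + 4.5964/(1+0.1015)^3 + 5.2583/(1+0.1015)^4 + 63.3671/(1+0.1015)^4 = 56.5564

€56.56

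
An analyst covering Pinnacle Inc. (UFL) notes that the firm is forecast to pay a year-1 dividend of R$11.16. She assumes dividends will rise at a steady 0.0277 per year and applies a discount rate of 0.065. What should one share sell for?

Gordon growth model: P₀ = D₁/(r − g), with D₁ = 11.16 given directly.
P₀ = 11.1600 / (0.065 − 0.0277) = 11.1600 / 0.0373 = 299.1957

R$299.20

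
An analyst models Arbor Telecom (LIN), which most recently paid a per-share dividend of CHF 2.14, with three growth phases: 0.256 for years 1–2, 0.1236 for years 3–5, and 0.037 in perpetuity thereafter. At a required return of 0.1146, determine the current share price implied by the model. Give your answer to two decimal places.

CHF 50.61

Three-stage DDM. Project D₁…D_5; terminal Gordon value at t=5 with g = 0.037; discount at r = 0.1146.
D_1 = 2.6878
D_2 = 3.3759
D_3 = 3.7932
D_4 = 4.2620
D_5 = 4.7888
TV_5 = 4.9660/(0.1146−0.037) = 63.9949
P₀ = Σ Dₜ/(1+r)ᵗ + TV_5/(1+r)^5 = 50.6141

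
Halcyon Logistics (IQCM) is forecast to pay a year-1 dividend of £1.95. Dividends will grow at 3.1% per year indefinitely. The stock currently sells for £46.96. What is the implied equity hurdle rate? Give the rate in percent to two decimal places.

Rearranging the constant-growth DDM: r = D₁/P₀ + g.
r = 1.9500 / 46.96 + 0.031 = 0.04152 + 0.031 = 0.07252

7.25%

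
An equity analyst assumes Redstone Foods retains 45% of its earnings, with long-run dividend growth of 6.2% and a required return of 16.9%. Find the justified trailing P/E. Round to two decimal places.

Payout ratio b = 1 − 0.45 = 0.55.
Justified trailing P/E = b(1+g)/(r−g) = 0.55×(1+0.062)/(0.169−0.062) = 5.4589

5.46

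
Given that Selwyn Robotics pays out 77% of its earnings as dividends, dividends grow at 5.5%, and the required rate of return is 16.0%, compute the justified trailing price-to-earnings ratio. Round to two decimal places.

Justified trailing P/E = b(1+g)/(r−g) = 0.77×(1+0.055)/(0.16−0.055) = 7.7367

7.74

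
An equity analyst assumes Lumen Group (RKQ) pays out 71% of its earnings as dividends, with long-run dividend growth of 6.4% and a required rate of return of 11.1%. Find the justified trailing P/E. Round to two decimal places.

Justified trailing P/E = b(1+g)/(r−g) = 0.71×(1+0.064)/(0.111−0.064) = 16.0732

16.07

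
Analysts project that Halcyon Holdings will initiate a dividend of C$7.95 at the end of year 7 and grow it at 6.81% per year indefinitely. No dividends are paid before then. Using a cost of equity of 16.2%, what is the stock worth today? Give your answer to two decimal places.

Deferred-dividend DDM. At t=6 the remaining stream is a growing perpetuity with first payment D_7 = 7.95.
V_6 = D_7/(r−g) = 7.95/(0.162−0.0681) = 84.6645
P₀ = V_6/(1+r)^6 = 84.6645/(1+0.162)^6 = 34.3926

C$34.39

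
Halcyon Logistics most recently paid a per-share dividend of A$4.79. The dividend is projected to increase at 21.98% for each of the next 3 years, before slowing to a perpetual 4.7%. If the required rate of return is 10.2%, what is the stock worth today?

Two-stage DDM. Project D₁…D_3 at 0.2198, terminal growth 0.047, discount at r = 0.102.
D_1 = 5.8428
D_2 = 7.1271
D_3 = 8.6936
Terminal value at t=3: TV = D_4/(r−g) = 9.1022/(0.102−0.047) = 165.4952
P₀ = 5.8428/(1+0.102)^1 + 7.1271/(1+0.102)^2 + 8.6936/(1+0.102)^3 + 165.4952/(1+0.102)^3 = 141.3302

A$141.33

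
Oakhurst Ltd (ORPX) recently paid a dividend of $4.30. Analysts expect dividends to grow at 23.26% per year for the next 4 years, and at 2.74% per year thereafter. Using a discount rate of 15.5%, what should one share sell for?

Two-stage DDM. Project D₁…D_4 at 0.2326, terminal growth 0.0274, discount at r = 0.155.
D_1 = 5.3002
D_2 = 6.5330
D_3 = 8.0526
D_4 = 9.9256
Terminal value at t=4: TV = D_5/(r−g) = 10.1976/(0.155−0.0274) = 79.9183
P₀ = 5.3002/(1+0.155)^1 + 6.5330/(1+0.155)^2 + 8.0526/(1+0.155)^3 + 9.9256/(1+0.155)^4 + 79.9183/(1+0.155)^4 = 65.1971

$65.20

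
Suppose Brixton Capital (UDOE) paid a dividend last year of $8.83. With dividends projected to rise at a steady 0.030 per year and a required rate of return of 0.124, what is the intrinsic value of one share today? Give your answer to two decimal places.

Gordon growth model: P₀ = D₁/(r − g). D₁ = 8.83 × (1 + 0.03) = 9.0949.
P₀ = 9.0949 / (0.124 − 0.03) = 9.0949 / 0.094 = 96.7543

$96.75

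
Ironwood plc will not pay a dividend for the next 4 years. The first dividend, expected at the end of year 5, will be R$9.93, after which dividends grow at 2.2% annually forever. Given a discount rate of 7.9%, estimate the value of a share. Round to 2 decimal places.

Deferred-dividend DDM. At t=4 the remaining stream is a growing perpetuity with first payment D_5 = 9.93.
V_4 = D_5/(r−g) = 9.93/(0.079−0.022) = 174.2105
P₀ = V_4/(1+r)^4 = 174.2105/(1+0.079)^4 = 128.5253

R$128.53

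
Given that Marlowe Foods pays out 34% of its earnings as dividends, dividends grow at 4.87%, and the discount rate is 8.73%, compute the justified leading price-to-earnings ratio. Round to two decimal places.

Justified leading P/E = b/(r−g) = 0.34/(0.0873−0.0487) = 8.8083

8.81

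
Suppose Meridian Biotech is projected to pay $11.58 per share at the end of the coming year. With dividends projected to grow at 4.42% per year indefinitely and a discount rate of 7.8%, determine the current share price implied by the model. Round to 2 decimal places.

Gordon growth model: P₀ = D₁/(r − g), with D₁ = 11.58 given directly.
P₀ = 11.5800 / (0.078 − 0.0442) = 11.5800 / 0.0338 = 342.6036

$342.60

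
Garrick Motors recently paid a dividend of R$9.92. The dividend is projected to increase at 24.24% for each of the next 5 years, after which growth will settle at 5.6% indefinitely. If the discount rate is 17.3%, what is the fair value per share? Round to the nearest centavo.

Two-stage DDM. Project D₁…D_5 at 0.2424, terminal growth 0.056, discount at r = 0.173.
D_1 = 12.3246
D_2 = 15.3121
D_3 = 19.0237
D_4 = 23.6351
D_5 = 29.3642
Terminal value at t=5: TV = D_6/(r−g) = 31.0086/(0.173−0.056) = 265.0312
P₀ = 12.3246/(1+0.173)^1 + 15.3121/(1+0.173)^2 + 19.0237/(1+0.173)^3 + 23.6351/(1+0.173)^4 + 29.3642/(1+0.173)^5 + 265.0312/(1+0.173)^5 = 178.4755

R$178.48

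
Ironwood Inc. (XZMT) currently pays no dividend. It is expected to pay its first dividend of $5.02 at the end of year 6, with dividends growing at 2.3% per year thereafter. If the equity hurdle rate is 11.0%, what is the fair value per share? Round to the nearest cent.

Deferred-dividend DDM. At t=5 the remaining stream is a growing perpetuity with first payment D_6 = 5.02.
V_5 = D_6/(r−g) = 5.02/(0.11−0.023) = 57.7011
P₀ = V_5/(1+r)^5 = 57.7011/(1+0.11)^5 = 34.2428

$34.24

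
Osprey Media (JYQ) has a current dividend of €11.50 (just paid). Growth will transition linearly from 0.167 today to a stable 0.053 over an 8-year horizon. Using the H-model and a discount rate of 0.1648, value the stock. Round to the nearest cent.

€155.22

H-model: P₀ = D₀[(1+g_L) + H(g_S−g_L)]/(r−g_L), with H = 8/2 = 4.
P₀ = 11.50 × [(1+0.053) + 4×(0.167−0.053)] / (0.1648−0.053)
   = 11.50 × 1.5090 / 0.1118 = 155.2191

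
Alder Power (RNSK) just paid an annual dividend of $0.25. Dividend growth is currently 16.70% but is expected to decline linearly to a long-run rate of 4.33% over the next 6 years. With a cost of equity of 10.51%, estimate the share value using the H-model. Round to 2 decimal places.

H-model: P₀ = D₀[(1+g_L) + H(g_S−g_L)]/(r−g_L), with H = 6/2 = 3.
P₀ = 0.25 × [(1+0.0433) + 3×(0.167−0.0433)] / (0.1051−0.0433)
   = 0.25 × 1.4144 / 0.0618 = 5.7217

$5.72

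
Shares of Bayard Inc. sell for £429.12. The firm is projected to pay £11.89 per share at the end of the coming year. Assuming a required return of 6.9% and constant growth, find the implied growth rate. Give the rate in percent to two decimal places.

4.13%

From P₀ = D₁/(r − g), the implied growth is g = r − D₁/P₀.
g = 0.069 − 11.89/429.12 = 0.069 − 0.02771 = 0.04129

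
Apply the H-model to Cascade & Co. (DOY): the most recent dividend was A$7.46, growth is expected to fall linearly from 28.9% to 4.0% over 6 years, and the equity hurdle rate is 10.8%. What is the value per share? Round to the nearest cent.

A$196.04

H-model: P₀ = D₀[(1+g_L) + H(g_S−g_L)]/(r−g_L), with H = 6/2 = 3.
P₀ = 7.46 × [(1+0.04) + 3×(0.289−0.04)] / (0.108−0.04)
   = 7.46 × 1.7870 / 0.068 = 196.0444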